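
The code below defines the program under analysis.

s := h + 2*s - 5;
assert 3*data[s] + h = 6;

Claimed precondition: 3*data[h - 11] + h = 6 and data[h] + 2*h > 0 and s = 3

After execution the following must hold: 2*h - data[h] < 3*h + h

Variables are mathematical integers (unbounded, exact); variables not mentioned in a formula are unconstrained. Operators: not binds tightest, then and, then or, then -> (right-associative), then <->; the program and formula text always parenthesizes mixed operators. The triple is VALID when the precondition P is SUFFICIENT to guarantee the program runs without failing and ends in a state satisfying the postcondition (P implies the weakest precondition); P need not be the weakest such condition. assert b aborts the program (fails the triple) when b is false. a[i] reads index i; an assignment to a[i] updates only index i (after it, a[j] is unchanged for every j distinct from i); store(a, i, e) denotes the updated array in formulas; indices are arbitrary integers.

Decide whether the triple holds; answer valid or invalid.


Working backward. After the program, the postcondition 2*h - data[h] < 3*h + h must hold; in canonical form it is data[h] + 2*h > 0.
Before assert 3*data[s] + h = 6: 3*data[s] + h = 6 and data[h] + 2*h > 0
Before s := h + 2*s - 5: 3*data[h + 2*s - 5] + h = 6 and data[h] + 2*h > 0
The weakest precondition is 3*data[h + 2*s - 5] + h = 6 and data[h] + 2*h > 0.
Check whether 3*data[h - 11] + h = 6 and data[h] + 2*h > 0 and s = 3 implies it.
Countermodel: at the initial state data = {[-21131] = 7042, [-21120] = 42241, [-21119] = -15521, elsewhere 42241}, h = -21120, s = 3, the precondition holds but the weakest precondition fails.
Answer: invalid


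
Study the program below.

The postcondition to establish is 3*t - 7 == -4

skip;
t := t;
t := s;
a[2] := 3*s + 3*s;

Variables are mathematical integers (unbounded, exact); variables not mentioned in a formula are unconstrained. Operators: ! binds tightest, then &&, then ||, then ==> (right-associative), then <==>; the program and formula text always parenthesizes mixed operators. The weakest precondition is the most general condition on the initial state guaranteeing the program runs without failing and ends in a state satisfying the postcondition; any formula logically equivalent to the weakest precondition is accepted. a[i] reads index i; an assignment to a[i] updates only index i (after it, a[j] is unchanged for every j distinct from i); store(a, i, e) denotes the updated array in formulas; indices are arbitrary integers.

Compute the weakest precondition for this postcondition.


Working backward. After the program, the postcondition 3*t - 7 == -4 must hold; in canonical form it is 3*t == 3.
Before a[2] := 3*s + 3*s: 3*t == 3
Before t := s: 3*s == 3
Before t := t: 3*s == 3
Before skip: 3*s == 3
Answer: WP = 3*s == 3


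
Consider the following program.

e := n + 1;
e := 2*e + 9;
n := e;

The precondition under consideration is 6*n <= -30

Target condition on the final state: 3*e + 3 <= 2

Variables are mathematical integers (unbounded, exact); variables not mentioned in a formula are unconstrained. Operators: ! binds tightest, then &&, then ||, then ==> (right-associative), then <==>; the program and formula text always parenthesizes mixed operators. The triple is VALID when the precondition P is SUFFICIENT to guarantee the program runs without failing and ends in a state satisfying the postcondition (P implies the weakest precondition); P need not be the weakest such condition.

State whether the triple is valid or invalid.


Working backward. After the program, the postcondition 3*e + 3 <= 2 must hold; in canonical form it is 3*e <= -1.
Before n := e: 3*e <= -1
Before e := 2*e + 9: 6*e <= -28
Before e := n + 1: 6*n <= -34
The weakest precondition is 6*n <= -34.
Check whether 6*n <= -30 implies it.
Countermodel: at the initial state n = -5, the precondition holds but the weakest precondition fails.
Answer: invalid


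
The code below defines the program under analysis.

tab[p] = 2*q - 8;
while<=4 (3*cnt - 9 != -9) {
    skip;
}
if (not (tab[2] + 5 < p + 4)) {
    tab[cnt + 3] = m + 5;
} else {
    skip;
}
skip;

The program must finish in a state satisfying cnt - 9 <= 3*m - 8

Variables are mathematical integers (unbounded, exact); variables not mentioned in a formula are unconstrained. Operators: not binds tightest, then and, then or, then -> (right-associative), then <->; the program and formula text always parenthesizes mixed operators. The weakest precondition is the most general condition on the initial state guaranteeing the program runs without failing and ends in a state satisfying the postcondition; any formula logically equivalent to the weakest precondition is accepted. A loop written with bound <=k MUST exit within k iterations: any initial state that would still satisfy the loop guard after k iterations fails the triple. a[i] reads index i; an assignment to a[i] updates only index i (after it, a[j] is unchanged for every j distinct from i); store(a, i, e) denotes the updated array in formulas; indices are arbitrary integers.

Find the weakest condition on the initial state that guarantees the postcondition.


Working backward. After the program, the postcondition cnt - 9 <= 3*m - 8 must hold; in canonical form it is cnt <= 3*m + 1.
Before skip: cnt <= 3*m + 1
Then branch requires cnt <= 3*m + 1; else branch requires cnt <= 3*m + 1.
Before the if: ((not (tab[2] < p - 1)) -> cnt <= 3*m + 1) and (tab[2] < p - 1 -> cnt <= 3*m + 1)
Before the loop (bound <=4), unroll the exhaustion recursion (WP_0 = exit-now case; WP_j = one more guarded iteration, up to j = 4):
  WP_0: (not (3*cnt != 0)) and ((not (tab[2] < p - 1)) -> cnt <= 3*m + 1) and (tab[2] < p - 1 -> cnt <= 3*m + 1)
  WP_1: (3*cnt != 0 -> ((not (3*cnt != 0)) and ((not (tab[2] < p - 1)) -> cnt <= 3*m + 1) and (tab[2] < p - 1 -> cnt <= 3*m + 1))) and ((not (3*cnt != 0)) -> (((not (tab[2] < p - 1)) -> cnt <= 3*m + 1) and (tab[2] < p - 1 -> cnt <= 3*m + 1)))
  WP_2: (3*cnt != 0 -> ((3*cnt != 0 -> ((not (3*cnt != 0)) and ((not (tab[2] < p - 1)) -> cnt <= 3*m + 1) and (tab[2] < p - 1 -> cnt <= 3*m + 1))) and ((not (3*cnt != 0)) -> (((not (tab[2] < p - 1)) -> cnt <= 3*m + 1) and (tab[2] < p - 1 -> cnt <= 3*m + 1))))) and ((not (3*cnt != 0)) -> (((not (tab[2] < p - 1)) -> cnt <= 3*m + 1) and (tab[2] < p - 1 -> cnt <= 3*m + 1)))
  WP_3: (3*cnt != 0 -> ((3*cnt != 0 -> ((3*cnt != 0 -> ((not (3*cnt != 0)) and ((not (tab[2] < p - 1)) -> cnt <= 3*m + 1) and (tab[2] < p - 1 -> cnt <= 3*m + 1))) and ((not (3*cnt != 0)) -> (((not (tab[2] < p - 1)) -> cnt <= 3*m + 1) and (tab[2] < p - 1 -> cnt <= 3*m + 1))))) and ((not (3*cnt != 0)) -> (((not (tab[2] < p - 1)) -> cnt <= 3*m + 1) and (tab[2] < p - 1 -> cnt <= 3*m + 1))))) and ((not (3*cnt != 0)) -> (((not (tab[2] < p - 1)) -> cnt <= 3*m + 1) and (tab[2] < p - 1 -> cnt <= 3*m + 1)))
  WP_4: (3*cnt != 0 -> ((3*cnt != 0 -> ((3*cnt != 0 -> ((3*cnt != 0 -> ((not (3*cnt != 0)) and ((not (tab[2] < p - 1)) -> cnt <= 3*m + 1) and (tab[2] < p - 1 -> cnt <= 3*m + 1))) and ((not (3*cnt != 0)) -> (((not (tab[2] < p - 1)) -> cnt <= 3*m + 1) and (tab[2] < p - 1 -> cnt <= 3*m + 1))))) and ((not (3*cnt != 0)) -> (((not (tab[2] < p - 1)) -> cnt <= 3*m + 1) and (tab[2] < p - 1 -> cnt <= 3*m + 1))))) and ((not (3*cnt != 0)) -> (((not (tab[2] < p - 1)) -> cnt <= 3*m + 1) and (tab[2] < p - 1 -> cnt <= 3*m + 1))))) and ((not (3*cnt != 0)) -> (((not (tab[2] < p - 1)) -> cnt <= 3*m + 1) and (tab[2] < p - 1 -> cnt <= 3*m + 1)))
So before the loop: (3*cnt != 0 -> ((3*cnt != 0 -> ((3*cnt != 0 -> ((3*cnt != 0 -> ((not (3*cnt != 0)) and ((not (tab[2] < p - 1)) -> cnt <= 3*m + 1) and (tab[2] < p - 1 -> cnt <= 3*m + 1))) and ((not (3*cnt != 0)) -> (((not (tab[2] < p - 1)) -> cnt <= 3*m + 1) and (tab[2] < p - 1 -> cnt <= 3*m + 1))))) and ((not (3*cnt != 0)) -> (((not (tab[2] < p - 1)) -> cnt <= 3*m + 1) and (tab[2] < p - 1 -> cnt <= 3*m + 1))))) and ((not (3*cnt != 0)) -> (((not (tab[2] < p - 1)) -> cnt <= 3*m + 1) and (tab[2] < p - 1 -> cnt <= 3*m + 1))))) and ((not (3*cnt != 0)) -> (((not (tab[2] < p - 1)) -> cnt <= 3*m + 1) and (tab[2] < p - 1 -> cnt <= 3*m + 1)))
Before tab[p] := 2*q - 8: (3*cnt != 0 -> ((3*cnt != 0 -> ((3*cnt != 0 -> ((3*cnt != 0 -> ((not (3*cnt != 0)) and ((not (store(tab, p, 2*q - 8)[2] < p - 1)) -> cnt <= 3*m + 1) and (store(tab, p, 2*q - 8)[2] < p - 1 -> cnt <= 3*m + 1))) and ((not (3*cnt != 0)) -> (((not (store(tab, p, 2*q - 8)[2] < p - 1)) -> cnt <= 3*m + 1) and (store(tab, p, 2*q - 8)[2] < p - 1 -> cnt <= 3*m + 1))))) and ((not (3*cnt != 0)) -> (((not (store(tab, p, 2*q - 8)[2] < p - 1)) -> cnt <= 3*m + 1) and (store(tab, p, 2*q - 8)[2] < p - 1 -> cnt <= 3*m + 1))))) and ((not (3*cnt != 0)) -> (((not (store(tab, p, 2*q - 8)[2] < p - 1)) -> cnt <= 3*m + 1) and (store(tab, p, 2*q - 8)[2] < p - 1 -> cnt <= 3*m + 1))))) and ((not (3*cnt != 0)) -> (((not (store(tab, p, 2*q - 8)[2] < p - 1)) -> cnt <= 3*m + 1) and (store(tab, p, 2*q - 8)[2] < p - 1 -> cnt <= 3*m + 1)))
Answer: WP = (3*cnt != 0 -> ((3*cnt != 0 -> ((3*cnt != 0 -> ((3*cnt != 0 -> ((not (3*cnt != 0)) and ((not (store(tab, p, 2*q - 8)[2] < p - 1)) -> cnt <= 3*m + 1) and (store(tab, p, 2*q - 8)[2] < p - 1 -> cnt <= 3*m + 1))) and ((not (3*cnt != 0)) -> (((not (store(tab, p, 2*q - 8)[2] < p - 1)) -> cnt <= 3*m + 1) and (store(tab, p, 2*q - 8)[2] < p - 1 -> cnt <= 3*m + 1))))) and ((not (3*cnt != 0)) -> (((not (store(tab, p, 2*q - 8)[2] < p - 1)) -> cnt <= 3*m + 1) and (store(tab, p, 2*q - 8)[2] < p - 1 -> cnt <= 3*m + 1))))) and ((not (3*cnt != 0)) -> (((not (store(tab, p, 2*q - 8)[2] < p - 1)) -> cnt <= 3*m + 1) and (store(tab, p, 2*q - 8)[2] < p - 1 -> cnt <= 3*m + 1))))) and ((not (3*cnt != 0)) -> (((not (store(tab, p, 2*q - 8)[2] < p - 1)) -> cnt <= 3*m + 1) and (store(tab, p, 2*q - 8)[2] < p - 1 -> cnt <= 3*m + 1)))


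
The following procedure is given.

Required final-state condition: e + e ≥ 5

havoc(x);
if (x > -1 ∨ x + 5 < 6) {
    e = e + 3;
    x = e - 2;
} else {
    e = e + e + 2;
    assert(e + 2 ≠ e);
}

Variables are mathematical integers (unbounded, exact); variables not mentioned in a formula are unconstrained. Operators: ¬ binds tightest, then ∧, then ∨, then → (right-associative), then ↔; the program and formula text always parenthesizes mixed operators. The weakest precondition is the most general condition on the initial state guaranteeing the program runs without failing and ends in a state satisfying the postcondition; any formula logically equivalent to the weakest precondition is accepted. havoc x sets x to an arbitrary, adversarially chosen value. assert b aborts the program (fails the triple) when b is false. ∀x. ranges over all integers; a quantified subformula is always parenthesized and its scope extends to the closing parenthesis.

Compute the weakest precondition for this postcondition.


Working backward. After the program, the postcondition e + e ≥ 5 must hold; in canonical form it is 2*e ≥ 5.
Then branch requires 2*e ≥ -1; else branch requires 4*e ≥ 1.
Before the if: ((x > -1 ∨ x < 1) → 2*e ≥ -1) ∧ ((¬(x > -1 ∨ x < 1)) → 4*e ≥ 1)
Before havoc x: ∀x_1. (((x_1 > -1 ∨ x_1 < 1) → 2*e ≥ -1) ∧ ((¬(x_1 > -1 ∨ x_1 < 1)) → 4*e ≥ 1))
Answer: WP = ∀x_1. (((x_1 > -1 ∨ x_1 < 1) → 2*e ≥ -1) ∧ ((¬(x_1 > -1 ∨ x_1 < 1)) → 4*e ≥ 1))


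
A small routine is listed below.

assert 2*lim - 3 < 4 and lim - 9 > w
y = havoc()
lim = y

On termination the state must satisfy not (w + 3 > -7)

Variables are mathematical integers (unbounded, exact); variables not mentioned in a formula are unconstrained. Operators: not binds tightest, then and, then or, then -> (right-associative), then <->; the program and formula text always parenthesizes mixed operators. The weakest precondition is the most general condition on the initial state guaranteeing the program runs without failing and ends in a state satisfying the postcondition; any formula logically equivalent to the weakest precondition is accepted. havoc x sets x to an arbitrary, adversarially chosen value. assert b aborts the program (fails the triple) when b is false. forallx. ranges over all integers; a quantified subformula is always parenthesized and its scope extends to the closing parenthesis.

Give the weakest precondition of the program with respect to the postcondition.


Working backward. After the program, the postcondition not (w + 3 > -7) must hold; in canonical form it is not (w > -10).
Before lim := y: not (w > -10)
Before havoc y: not (w > -10)
Before assert 2*lim - 3 < 4 and lim - 9 > w: 2*lim < 7 and lim > w + 9 and (not (w > -10))
Answer: WP = 2*lim < 7 and lim > w + 9 and (not (w > -10))


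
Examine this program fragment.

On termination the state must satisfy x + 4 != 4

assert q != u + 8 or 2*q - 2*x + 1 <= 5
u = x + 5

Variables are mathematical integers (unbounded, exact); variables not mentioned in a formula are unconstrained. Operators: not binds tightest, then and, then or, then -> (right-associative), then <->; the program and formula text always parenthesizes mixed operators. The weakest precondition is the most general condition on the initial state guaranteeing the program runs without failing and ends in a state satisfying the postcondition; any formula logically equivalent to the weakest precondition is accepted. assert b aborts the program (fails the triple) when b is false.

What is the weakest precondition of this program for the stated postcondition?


Working backward. After the program, the postcondition x + 4 != 4 must hold; in canonical form it is x != 0.
Before u := x + 5: x != 0
Before assert q != u + 8 or 2*q - 2*x + 1 <= 5: (q != u + 8 or 2*q <= 2*x + 4) and x != 0
Answer: WP = (q != u + 8 or 2*q <= 2*x + 4) and x != 0


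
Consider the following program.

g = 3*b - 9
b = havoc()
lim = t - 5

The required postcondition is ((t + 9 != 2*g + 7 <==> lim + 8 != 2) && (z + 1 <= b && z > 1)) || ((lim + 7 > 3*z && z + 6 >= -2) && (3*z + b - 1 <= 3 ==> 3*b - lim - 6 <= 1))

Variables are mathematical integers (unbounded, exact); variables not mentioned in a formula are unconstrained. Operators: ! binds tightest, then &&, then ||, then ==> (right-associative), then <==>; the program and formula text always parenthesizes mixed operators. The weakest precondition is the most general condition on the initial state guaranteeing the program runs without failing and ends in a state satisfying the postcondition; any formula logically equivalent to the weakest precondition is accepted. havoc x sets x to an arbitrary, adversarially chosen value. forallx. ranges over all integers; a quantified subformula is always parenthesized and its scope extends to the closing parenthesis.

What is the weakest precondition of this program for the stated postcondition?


Working backward. After the program, the postcondition ((t + 9 != 2*g + 7 <==> lim + 8 != 2) && (z + 1 <= b && z > 1)) || ((lim + 7 > 3*z && z + 6 >= -2) && (3*z + b - 1 <= 3 ==> 3*b - lim - 6 <= 1)) must hold; in canonical form it is ((t != 2*g - 2 <==> lim != -6) && z <= b - 1 && z > 1) || (lim > 3*z - 7 && z >= -8 && (b + 3*z <= 4 ==> 3*b <= lim + 7)).
Before lim := t - 5: ((t != 2*g - 2 <==> t != -1) && z <= b - 1 && z > 1) || (t > 3*z - 2 && z >= -8 && (b + 3*z <= 4 ==> 3*b <= t + 2))
Before havoc b: forall b_1. (((t != 2*g - 2 <==> t != -1) && z <= b_1 - 1 && z > 1) || (t > 3*z - 2 && z >= -8 && (b_1 + 3*z <= 4 ==> 3*b_1 <= t + 2)))
Before g := 3*b - 9: forall b_1. (((t != 6*b - 20 <==> t != -1) && z <= b_1 - 1 && z > 1) || (t > 3*z - 2 && z >= -8 && (b_1 + 3*z <= 4 ==> 3*b_1 <= t + 2)))
Answer: WP = forall b_1. (((t != 6*b - 20 <==> t != -1) && z <= b_1 - 1 && z > 1) || (t > 3*z - 2 && z >= -8 && (b_1 + 3*z <= 4 ==> 3*b_1 <= t + 2)))


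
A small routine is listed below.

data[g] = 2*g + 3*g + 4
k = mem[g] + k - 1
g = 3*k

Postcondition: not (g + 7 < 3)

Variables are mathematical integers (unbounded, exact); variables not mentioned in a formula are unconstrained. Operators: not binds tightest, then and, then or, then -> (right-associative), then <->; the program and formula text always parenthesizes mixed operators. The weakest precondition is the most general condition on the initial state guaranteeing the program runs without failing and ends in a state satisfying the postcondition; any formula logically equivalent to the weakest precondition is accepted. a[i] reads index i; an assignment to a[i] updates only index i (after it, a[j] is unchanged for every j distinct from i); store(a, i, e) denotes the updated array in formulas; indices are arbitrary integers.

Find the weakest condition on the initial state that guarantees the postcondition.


Working backward. After the program, the postcondition not (g + 7 < 3) must hold; in canonical form it is not (g < -4).
Before g := 3*k: not (3*k < -4)
Before k := mem[g] + k - 1: not (3*mem[g] + 3*k < -1)
Before data[g] := 2*g + 3*g + 4: not (3*mem[g] + 3*k < -1)
Answer: WP = not (3*mem[g] + 3*k < -1)


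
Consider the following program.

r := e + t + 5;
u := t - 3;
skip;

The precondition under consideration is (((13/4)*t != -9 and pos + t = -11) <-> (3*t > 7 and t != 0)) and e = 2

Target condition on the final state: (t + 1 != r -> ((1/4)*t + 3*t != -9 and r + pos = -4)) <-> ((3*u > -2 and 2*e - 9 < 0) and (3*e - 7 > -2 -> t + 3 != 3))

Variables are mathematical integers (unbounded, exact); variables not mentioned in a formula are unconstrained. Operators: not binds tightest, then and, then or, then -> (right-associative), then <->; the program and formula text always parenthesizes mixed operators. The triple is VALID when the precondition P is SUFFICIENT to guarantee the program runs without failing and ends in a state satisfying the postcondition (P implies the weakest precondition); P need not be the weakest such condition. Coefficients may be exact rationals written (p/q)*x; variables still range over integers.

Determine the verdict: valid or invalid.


Working backward. After the program, the postcondition (t + 1 != r -> ((1/4)*t + 3*t != -9 and r + pos = -4)) <-> ((3*u > -2 and 2*e - 9 < 0) and (3*e - 7 > -2 -> t + 3 != 3)) must hold; in canonical form it is (t != r - 1 -> ((13/4)*t != -9 and pos + r = -4)) <-> (3*u > -2 and 2*e < 9 and (3*e > 5 -> t != 0)).
Before skip: (t != r - 1 -> ((13/4)*t != -9 and pos + r = -4)) <-> (3*u > -2 and 2*e < 9 and (3*e > 5 -> t != 0))
Before u := t - 3: (t != r - 1 -> ((13/4)*t != -9 and pos + r = -4)) <-> (3*t > 7 and 2*e < 9 and (3*e > 5 -> t != 0))
Before r := e + t + 5: (e != -4 -> ((13/4)*t != -9 and e + pos + t = -9)) <-> (3*t > 7 and 2*e < 9 and (3*e > 5 -> t != 0))
The weakest precondition is (e != -4 -> ((13/4)*t != -9 and e + pos + t = -9)) <-> (3*t > 7 and 2*e < 9 and (3*e > 5 -> t != 0)).
Check whether (((13/4)*t != -9 and pos + t = -11) <-> (3*t > 7 and t != 0)) and e = 2 implies it.
Every state satisfying the precondition satisfies the weakest precondition: the implication holds.
Answer: valid


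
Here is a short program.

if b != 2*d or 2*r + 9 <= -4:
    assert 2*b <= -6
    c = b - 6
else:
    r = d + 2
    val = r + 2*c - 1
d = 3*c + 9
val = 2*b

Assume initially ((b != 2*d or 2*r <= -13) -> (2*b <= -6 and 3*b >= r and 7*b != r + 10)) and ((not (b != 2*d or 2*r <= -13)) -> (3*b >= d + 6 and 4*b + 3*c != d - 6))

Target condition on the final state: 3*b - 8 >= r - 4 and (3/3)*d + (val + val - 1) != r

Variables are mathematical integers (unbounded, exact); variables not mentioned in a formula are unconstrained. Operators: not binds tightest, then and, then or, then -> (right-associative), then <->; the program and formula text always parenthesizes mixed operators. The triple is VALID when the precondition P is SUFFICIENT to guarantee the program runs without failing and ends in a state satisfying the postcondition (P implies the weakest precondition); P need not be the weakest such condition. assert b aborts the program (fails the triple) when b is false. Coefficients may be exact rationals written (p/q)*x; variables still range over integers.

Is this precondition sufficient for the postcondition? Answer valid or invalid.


Working backward. After the program, the postcondition 3*b - 8 >= r - 4 and (3/3)*d + (val + val - 1) != r must hold; in canonical form it is 3*b >= r + 4 and d + 2*val != r + 1.
Before val := 2*b: 3*b >= r + 4 and 4*b + d != r + 1
Before d := 3*c + 9: 3*b >= r + 4 and 4*b + 3*c != r - 8
Then branch requires 2*b <= -6 and 3*b >= r + 4 and 7*b != r + 10; else branch requires 3*b >= d + 6 and 4*b + 3*c != d - 6.
Before the if: ((b != 2*d or 2*r <= -13) -> (2*b <= -6 and 3*b >= r + 4 and 7*b != r + 10)) and ((not (b != 2*d or 2*r <= -13)) -> (3*b >= d + 6 and 4*b + 3*c != d - 6))
The weakest precondition is ((b != 2*d or 2*r <= -13) -> (2*b <= -6 and 3*b >= r + 4 and 7*b != r + 10)) and ((not (b != 2*d or 2*r <= -13)) -> (3*b >= d + 6 and 4*b + 3*c != d - 6)).
Check whether ((b != 2*d or 2*r <= -13) -> (2*b <= -6 and 3*b >= r and 7*b != r + 10)) and ((not (b != 2*d or 2*r <= -13)) -> (3*b >= d + 6 and 4*b + 3*c != d - 6)) implies it.
Countermodel: at the initial state b = -5, c = -2, d = -21, r = -15, the precondition holds but the weakest precondition fails.
Answer: invalid


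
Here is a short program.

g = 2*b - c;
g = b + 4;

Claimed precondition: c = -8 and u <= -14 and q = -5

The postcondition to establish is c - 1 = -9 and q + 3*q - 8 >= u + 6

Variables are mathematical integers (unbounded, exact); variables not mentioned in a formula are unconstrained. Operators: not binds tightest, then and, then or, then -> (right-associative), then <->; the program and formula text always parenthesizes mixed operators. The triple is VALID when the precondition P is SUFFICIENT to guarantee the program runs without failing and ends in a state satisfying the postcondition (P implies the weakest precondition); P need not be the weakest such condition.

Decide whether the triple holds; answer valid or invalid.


Working backward. After the program, the postcondition c - 1 = -9 and q + 3*q - 8 >= u + 6 must hold; in canonical form it is c = -8 and 4*q >= u + 14.
Before g := b + 4: c = -8 and 4*q >= u + 14
Before g := 2*b - c: c = -8 and 4*q >= u + 14
The weakest precondition is c = -8 and 4*q >= u + 14.
Check whether c = -8 and u <= -14 and q = -5 implies it.
Countermodel: at the initial state c = -8, q = -5, u = -33, the precondition holds but the weakest precondition fails.
Answer: invalid


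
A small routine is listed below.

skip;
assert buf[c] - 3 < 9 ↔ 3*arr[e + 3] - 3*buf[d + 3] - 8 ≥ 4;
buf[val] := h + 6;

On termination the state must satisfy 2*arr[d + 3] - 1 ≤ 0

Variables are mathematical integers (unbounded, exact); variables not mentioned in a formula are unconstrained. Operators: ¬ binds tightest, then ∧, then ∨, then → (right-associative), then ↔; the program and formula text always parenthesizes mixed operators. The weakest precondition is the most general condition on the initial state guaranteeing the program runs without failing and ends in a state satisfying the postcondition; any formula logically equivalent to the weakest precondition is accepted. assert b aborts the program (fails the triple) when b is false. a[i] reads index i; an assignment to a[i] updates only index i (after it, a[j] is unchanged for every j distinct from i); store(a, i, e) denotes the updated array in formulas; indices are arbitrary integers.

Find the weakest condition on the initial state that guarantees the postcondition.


Working backward. After the program, the postcondition 2*arr[d + 3] - 1 ≤ 0 must hold; in canonical form it is 2*arr[d + 3] ≤ 1.
Before buf[val] := h + 6: 2*arr[d + 3] ≤ 1
Before assert buf[c] - 3 < 9 ↔ 3*arr[e + 3] - 3*buf[d + 3] - 8 ≥ 4: (buf[c] < 12 ↔ 3*arr[e + 3] ≥ 3*buf[d + 3] + 12) ∧ 2*arr[d + 3] ≤ 1
Before skip: (buf[c] < 12 ↔ 3*arr[e + 3] ≥ 3*buf[d + 3] + 12) ∧ 2*arr[d + 3] ≤ 1
Answer: WP = (buf[c] < 12 ↔ 3*arr[e + 3] ≥ 3*buf[d + 3] + 12) ∧ 2*arr[d + 3] ≤ 1


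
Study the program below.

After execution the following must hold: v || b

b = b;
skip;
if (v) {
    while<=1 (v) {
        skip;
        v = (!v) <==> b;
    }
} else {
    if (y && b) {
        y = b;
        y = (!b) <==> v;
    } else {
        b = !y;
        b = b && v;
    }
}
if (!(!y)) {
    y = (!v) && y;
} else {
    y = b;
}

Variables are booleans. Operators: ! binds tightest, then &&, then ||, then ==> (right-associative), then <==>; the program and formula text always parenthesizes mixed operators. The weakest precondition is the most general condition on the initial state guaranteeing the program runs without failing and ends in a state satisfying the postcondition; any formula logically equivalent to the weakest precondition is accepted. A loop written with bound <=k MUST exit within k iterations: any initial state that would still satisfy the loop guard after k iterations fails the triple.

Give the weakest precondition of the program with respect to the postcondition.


Working backward. After the program, v || b must hold.
Then branch requires v || b; else branch requires v || b.
Before the if: (y ==> (v || b)) && ((!y) ==> (v || b))
Then branch requires (v ==> ((!((!v) <==> b)) && (y ==> (((!v) <==> b) || b)) && ((!y) ==> (((!v) <==> b) || b)))) && ((!v) ==> ((y ==> (v || b)) && ((!y) ==> (v || b)))); else branch requires ((y && b) ==> ((((!b) <==> v) ==> (v || b)) && ((!((!b) <==> v)) ==> (v || b)))) && ((!(y && b)) ==> ((y ==> (v || ((!y) && v))) && ((!y) ==> (v || ((!y) && v))))).
Before the if: (v ==> ((v ==> ((!((!v) <==> b)) && (y ==> (((!v) <==> b) || b)) && ((!y) ==> (((!v) <==> b) || b)))) && ((!v) ==> ((y ==> (v || b)) && ((!y) ==> (v || b)))))) && ((!v) ==> (((y && b) ==> ((((!b) <==> v) ==> (v || b)) && ((!((!b) <==> v)) ==> (v || b)))) && ((!(y && b)) ==> ((y ==> (v || ((!y) && v))) && ((!y) ==> (v || ((!y) && v)))))))
Before skip: (v ==> ((v ==> ((!((!v) <==> b)) && (y ==> (((!v) <==> b) || b)) && ((!y) ==> (((!v) <==> b) || b)))) && ((!v) ==> ((y ==> (v || b)) && ((!y) ==> (v || b)))))) && ((!v) ==> (((y && b) ==> ((((!b) <==> v) ==> (v || b)) && ((!((!b) <==> v)) ==> (v || b)))) && ((!(y && b)) ==> ((y ==> (v || ((!y) && v))) && ((!y) ==> (v || ((!y) && v)))))))
Before b := b: (v ==> ((v ==> ((!((!v) <==> b)) && (y ==> (((!v) <==> b) || b)) && ((!y) ==> (((!v) <==> b) || b)))) && ((!v) ==> ((y ==> (v || b)) && ((!y) ==> (v || b)))))) && ((!v) ==> (((y && b) ==> ((((!b) <==> v) ==> (v || b)) && ((!((!b) <==> v)) ==> (v || b)))) && ((!(y && b)) ==> ((y ==> (v || ((!y) && v))) && ((!y) ==> (v || ((!y) && v)))))))
Answer: WP = (v ==> ((v ==> ((!((!v) <==> b)) && (y ==> (((!v) <==> b) || b)) && ((!y) ==> (((!v) <==> b) || b)))) && ((!v) ==> ((y ==> (v || b)) && ((!y) ==> (v || b)))))) && ((!v) ==> (((y && b) ==> ((((!b) <==> v) ==> (v || b)) && ((!((!b) <==> v)) ==> (v || b)))) && ((!(y && b)) ==> ((y ==> (v || ((!y) && v))) && ((!y) ==> (v || ((!y) && v)))))))


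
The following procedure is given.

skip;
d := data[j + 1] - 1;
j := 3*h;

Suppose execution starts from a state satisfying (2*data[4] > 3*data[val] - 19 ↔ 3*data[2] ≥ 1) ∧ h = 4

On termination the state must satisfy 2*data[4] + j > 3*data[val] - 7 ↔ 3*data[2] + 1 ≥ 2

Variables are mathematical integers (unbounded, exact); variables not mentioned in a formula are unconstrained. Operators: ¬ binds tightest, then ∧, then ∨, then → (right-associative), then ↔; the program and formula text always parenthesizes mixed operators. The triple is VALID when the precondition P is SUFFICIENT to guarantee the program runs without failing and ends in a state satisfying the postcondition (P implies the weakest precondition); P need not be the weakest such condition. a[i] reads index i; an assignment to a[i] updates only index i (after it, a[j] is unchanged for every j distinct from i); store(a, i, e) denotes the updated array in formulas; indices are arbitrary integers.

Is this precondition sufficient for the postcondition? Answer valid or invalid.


Working backward. After the program, the postcondition 2*data[4] + j > 3*data[val] - 7 ↔ 3*data[2] + 1 ≥ 2 must hold; in canonical form it is 2*data[4] + j > 3*data[val] - 7 ↔ 3*data[2] ≥ 1.
Before j := 3*h: 2*data[4] + 3*h > 3*data[val] - 7 ↔ 3*data[2] ≥ 1
Before d := data[j + 1] - 1: 2*data[4] + 3*h > 3*data[val] - 7 ↔ 3*data[2] ≥ 1
Before skip: 2*data[4] + 3*h > 3*data[val] - 7 ↔ 3*data[2] ≥ 1
The weakest precondition is 2*data[4] + 3*h > 3*data[val] - 7 ↔ 3*data[2] ≥ 1.
Check whether (2*data[4] > 3*data[val] - 19 ↔ 3*data[2] ≥ 1) ∧ h = 4 implies it.
Every state satisfying the precondition satisfies the weakest precondition: the implication holds.
Answer: valid


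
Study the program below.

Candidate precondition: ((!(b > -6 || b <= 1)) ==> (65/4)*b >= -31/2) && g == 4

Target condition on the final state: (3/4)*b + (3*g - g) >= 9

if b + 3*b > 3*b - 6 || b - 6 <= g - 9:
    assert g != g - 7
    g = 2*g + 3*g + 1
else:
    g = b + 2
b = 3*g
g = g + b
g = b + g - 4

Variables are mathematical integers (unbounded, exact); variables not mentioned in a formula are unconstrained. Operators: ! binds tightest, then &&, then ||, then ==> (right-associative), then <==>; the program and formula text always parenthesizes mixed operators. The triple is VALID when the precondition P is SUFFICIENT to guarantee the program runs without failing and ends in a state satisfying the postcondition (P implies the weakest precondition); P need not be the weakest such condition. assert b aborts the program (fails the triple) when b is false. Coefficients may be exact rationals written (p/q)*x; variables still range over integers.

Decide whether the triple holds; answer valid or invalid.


Working backward. After the program, the postcondition (3/4)*b + (3*g - g) >= 9 must hold; in canonical form it is (3/4)*b + 2*g >= 9.
Before g := b + g - 4: (11/4)*b + 2*g >= 17
Before g := g + b: (19/4)*b + 2*g >= 17
Before b := 3*g: (65/4)*g >= 17
Then branch requires (325/4)*g >= 3/4; else branch requires (65/4)*b >= -31/2.
Before the if: ((b > -6 || b <= g - 3) ==> (325/4)*g >= 3/4) && ((!(b > -6 || b <= g - 3)) ==> (65/4)*b >= -31/2)
The weakest precondition is ((b > -6 || b <= g - 3) ==> (325/4)*g >= 3/4) && ((!(b > -6 || b <= g - 3)) ==> (65/4)*b >= -31/2).
Check whether ((!(b > -6 || b <= 1)) ==> (65/4)*b >= -31/2) && g == 4 implies it.
Every state satisfying the precondition satisfies the weakest precondition: the implication holds.
Answer: valid


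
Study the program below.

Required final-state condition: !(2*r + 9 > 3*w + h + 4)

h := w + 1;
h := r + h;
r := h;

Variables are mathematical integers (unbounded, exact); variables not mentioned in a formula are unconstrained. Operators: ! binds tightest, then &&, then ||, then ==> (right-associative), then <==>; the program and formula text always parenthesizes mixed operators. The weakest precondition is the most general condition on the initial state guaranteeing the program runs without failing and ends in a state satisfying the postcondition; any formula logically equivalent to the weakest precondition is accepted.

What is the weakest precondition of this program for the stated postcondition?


Working backward. After the program, the postcondition !(2*r + 9 > 3*w + h + 4) must hold; in canonical form it is !(2*r > h + 3*w - 5).
Before r := h: !(h > 3*w - 5)
Before h := r + h: !(h + r > 3*w - 5)
Before h := w + 1: !(r > 2*w - 6)
Answer: WP = !(r > 2*w - 6)


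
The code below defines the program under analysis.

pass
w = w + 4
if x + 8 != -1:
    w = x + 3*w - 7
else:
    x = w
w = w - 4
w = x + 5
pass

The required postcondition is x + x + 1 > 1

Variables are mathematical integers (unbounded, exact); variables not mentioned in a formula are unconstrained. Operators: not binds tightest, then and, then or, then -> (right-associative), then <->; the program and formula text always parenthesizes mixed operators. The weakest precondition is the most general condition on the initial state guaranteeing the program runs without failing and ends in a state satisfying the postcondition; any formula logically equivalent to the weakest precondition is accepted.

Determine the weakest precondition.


Working backward. After the program, the postcondition x + x + 1 > 1 must hold; in canonical form it is 2*x > 0.
Before skip: 2*x > 0
Before w := x + 5: 2*x > 0
Before w := w - 4: 2*x > 0
Then branch requires 2*x > 0; else branch requires 2*w > 0.
Before the if: (x != -9 -> 2*x > 0) and ((not (x != -9)) -> 2*w > 0)
Before w := w + 4: (x != -9 -> 2*x > 0) and ((not (x != -9)) -> 2*w > -8)
Before skip: (x != -9 -> 2*x > 0) and ((not (x != -9)) -> 2*w > -8)
Answer: WP = (x != -9 -> 2*x > 0) and ((not (x != -9)) -> 2*w > -8)


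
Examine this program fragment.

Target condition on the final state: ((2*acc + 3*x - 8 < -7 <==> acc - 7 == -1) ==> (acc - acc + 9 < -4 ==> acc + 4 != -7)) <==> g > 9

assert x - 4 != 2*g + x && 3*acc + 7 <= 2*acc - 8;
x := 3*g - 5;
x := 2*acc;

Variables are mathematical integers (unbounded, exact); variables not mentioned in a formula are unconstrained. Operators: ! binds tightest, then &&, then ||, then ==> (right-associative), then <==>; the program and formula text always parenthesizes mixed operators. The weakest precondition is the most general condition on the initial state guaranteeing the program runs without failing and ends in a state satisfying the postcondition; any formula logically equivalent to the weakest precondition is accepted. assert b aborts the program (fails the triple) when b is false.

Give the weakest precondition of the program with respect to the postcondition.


Working backward. After the program, the postcondition ((2*acc + 3*x - 8 < -7 <==> acc - 7 == -1) ==> (acc - acc + 9 < -4 ==> acc + 4 != -7)) <==> g > 9 must hold; in canonical form it is g > 9.
Before x := 2*acc: g > 9
Before x := 3*g - 5: g > 9
Before assert x - 4 != 2*g + x && 3*acc + 7 <= 2*acc - 8: 2*g != -4 && acc <= -15 && g > 9
Answer: WP = 2*g != -4 && acc <= -15 && g > 9


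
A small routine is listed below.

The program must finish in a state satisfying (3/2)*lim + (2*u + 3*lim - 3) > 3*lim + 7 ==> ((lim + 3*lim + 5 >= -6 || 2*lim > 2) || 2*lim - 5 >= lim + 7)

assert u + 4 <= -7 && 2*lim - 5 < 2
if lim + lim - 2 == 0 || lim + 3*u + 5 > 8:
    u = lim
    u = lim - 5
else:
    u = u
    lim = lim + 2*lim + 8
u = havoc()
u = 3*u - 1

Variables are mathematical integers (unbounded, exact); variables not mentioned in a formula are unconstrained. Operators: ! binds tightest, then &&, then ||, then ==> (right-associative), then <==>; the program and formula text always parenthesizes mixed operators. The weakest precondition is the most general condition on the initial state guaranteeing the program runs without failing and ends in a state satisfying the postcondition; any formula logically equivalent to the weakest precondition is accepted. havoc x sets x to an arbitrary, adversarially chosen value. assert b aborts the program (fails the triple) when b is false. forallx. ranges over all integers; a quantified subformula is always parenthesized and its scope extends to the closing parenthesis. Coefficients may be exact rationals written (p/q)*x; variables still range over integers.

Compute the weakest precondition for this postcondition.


Working backward. After the program, the postcondition (3/2)*lim + (2*u + 3*lim - 3) > 3*lim + 7 ==> ((lim + 3*lim + 5 >= -6 || 2*lim > 2) || 2*lim - 5 >= lim + 7) must hold; in canonical form it is (3/2)*lim + 2*u > 10 ==> (4*lim >= -11 || 2*lim > 2 || lim >= 12).
Before u := 3*u - 1: (3/2)*lim + 6*u > 12 ==> (4*lim >= -11 || 2*lim > 2 || lim >= 12)
Before havoc u: forall u_1. ((3/2)*lim + 6*u_1 > 12 ==> (4*lim >= -11 || 2*lim > 2 || lim >= 12))
Then branch requires forall u_1. ((3/2)*lim + 6*u_1 > 12 ==> (4*lim >= -11 || 2*lim > 2 || lim >= 12)); else branch requires forall u_1. ((9/2)*lim + 6*u_1 > 0 ==> (12*lim >= -43 || 6*lim > -14 || 3*lim >= 4)).
Before the if: ((2*lim == 2 || lim + 3*u > 3) ==> (forall u_1. ((3/2)*lim + 6*u_1 > 12 ==> (4*lim >= -11 || 2*lim > 2 || lim >= 12)))) && ((!(2*lim == 2 || lim + 3*u > 3)) ==> (forall u_1. ((9/2)*lim + 6*u_1 > 0 ==> (12*lim >= -43 || 6*lim > -14 || 3*lim >= 4))))
Before assert u + 4 <= -7 && 2*lim - 5 < 2: u <= -11 && 2*lim < 7 && ((2*lim == 2 || lim + 3*u > 3) ==> (forall u_1. ((3/2)*lim + 6*u_1 > 12 ==> (4*lim >= -11 || 2*lim > 2 || lim >= 12)))) && ((!(2*lim == 2 || lim + 3*u > 3)) ==> (forall u_1. ((9/2)*lim + 6*u_1 > 0 ==> (12*lim >= -43 || 6*lim > -14 || 3*lim >= 4))))
Answer: WP = u <= -11 && 2*lim < 7 && ((2*lim == 2 || lim + 3*u > 3) ==> (forall u_1. ((3/2)*lim + 6*u_1 > 12 ==> (4*lim >= -11 || 2*lim > 2 || lim >= 12)))) && ((!(2*lim == 2 || lim + 3*u > 3)) ==> (forall u_1. ((9/2)*lim + 6*u_1 > 0 ==> (12*lim >= -43 || 6*lim > -14 || 3*lim >= 4))))


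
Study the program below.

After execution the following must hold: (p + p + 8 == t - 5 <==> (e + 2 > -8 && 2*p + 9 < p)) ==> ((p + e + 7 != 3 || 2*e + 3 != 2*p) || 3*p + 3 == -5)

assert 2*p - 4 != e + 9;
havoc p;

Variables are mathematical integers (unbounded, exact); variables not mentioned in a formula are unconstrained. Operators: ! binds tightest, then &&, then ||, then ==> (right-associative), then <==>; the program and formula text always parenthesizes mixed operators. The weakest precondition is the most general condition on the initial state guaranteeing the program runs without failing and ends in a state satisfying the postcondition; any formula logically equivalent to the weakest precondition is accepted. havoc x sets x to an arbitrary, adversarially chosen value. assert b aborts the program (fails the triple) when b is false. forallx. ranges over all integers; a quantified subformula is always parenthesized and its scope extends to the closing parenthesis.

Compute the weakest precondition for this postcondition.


Working backward. After the program, the postcondition (p + p + 8 == t - 5 <==> (e + 2 > -8 && 2*p + 9 < p)) ==> ((p + e + 7 != 3 || 2*e + 3 != 2*p) || 3*p + 3 == -5) must hold; in canonical form it is (2*p == t - 13 <==> (e > -10 && p < -9)) ==> (e + p != -4 || 2*e != 2*p - 3 || 3*p == -8).
Before havoc p: forall p_1. ((2*p_1 == t - 13 <==> (e > -10 && p_1 < -9)) ==> (e + p_1 != -4 || 2*e != 2*p_1 - 3 || 3*p_1 == -8))
Before assert 2*p - 4 != e + 9: 2*p != e + 13 && (forall p_1. ((2*p_1 == t - 13 <==> (e > -10 && p_1 < -9)) ==> (e + p_1 != -4 || 2*e != 2*p_1 - 3 || 3*p_1 == -8)))
Answer: WP = 2*p != e + 13 && (forall p_1. ((2*p_1 == t - 13 <==> (e > -10 && p_1 < -9)) ==> (e + p_1 != -4 || 2*e != 2*p_1 - 3 || 3*p_1 == -8)))


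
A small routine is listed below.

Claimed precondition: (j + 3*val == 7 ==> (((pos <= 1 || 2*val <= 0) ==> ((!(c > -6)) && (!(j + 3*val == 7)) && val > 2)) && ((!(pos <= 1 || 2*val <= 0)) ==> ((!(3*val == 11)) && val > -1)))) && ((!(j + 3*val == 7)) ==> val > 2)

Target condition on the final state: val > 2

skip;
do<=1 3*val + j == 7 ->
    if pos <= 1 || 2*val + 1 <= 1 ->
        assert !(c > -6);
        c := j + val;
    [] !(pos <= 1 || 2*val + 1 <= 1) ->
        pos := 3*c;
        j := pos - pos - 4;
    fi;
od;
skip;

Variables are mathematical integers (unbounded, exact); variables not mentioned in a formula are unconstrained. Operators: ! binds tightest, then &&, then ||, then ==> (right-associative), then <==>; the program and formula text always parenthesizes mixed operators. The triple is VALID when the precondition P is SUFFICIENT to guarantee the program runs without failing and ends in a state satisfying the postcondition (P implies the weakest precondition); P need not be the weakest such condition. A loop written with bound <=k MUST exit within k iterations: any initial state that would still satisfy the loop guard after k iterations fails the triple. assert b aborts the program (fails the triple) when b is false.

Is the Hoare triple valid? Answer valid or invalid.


Working backward. After the program, val > 2 must hold.
Before skip: val > 2
Before the loop (bound <=1), unroll the exhaustion recursion (WP_0 = exit-now case; WP_j = one more guarded iteration, up to j = 1):
  WP_0: (!(j + 3*val == 7)) && val > 2
  WP_1: (j + 3*val == 7 ==> (((pos <= 1 || 2*val <= 0) ==> ((!(c > -6)) && (!(j + 3*val == 7)) && val > 2)) && ((!(pos <= 1 || 2*val <= 0)) ==> ((!(3*val == 11)) && val > 2)))) && ((!(j + 3*val == 7)) ==> val > 2)
So before the loop: (j + 3*val == 7 ==> (((pos <= 1 || 2*val <= 0) ==> ((!(c > -6)) && (!(j + 3*val == 7)) && val > 2)) && ((!(pos <= 1 || 2*val <= 0)) ==> ((!(3*val == 11)) && val > 2)))) && ((!(j + 3*val == 7)) ==> val > 2)
Before skip: (j + 3*val == 7 ==> (((pos <= 1 || 2*val <= 0) ==> ((!(c > -6)) && (!(j + 3*val == 7)) && val > 2)) && ((!(pos <= 1 || 2*val <= 0)) ==> ((!(3*val == 11)) && val > 2)))) && ((!(j + 3*val == 7)) ==> val > 2)
The weakest precondition is (j + 3*val == 7 ==> (((pos <= 1 || 2*val <= 0) ==> ((!(c > -6)) && (!(j + 3*val == 7)) && val > 2)) && ((!(pos <= 1 || 2*val <= 0)) ==> ((!(3*val == 11)) && val > 2)))) && ((!(j + 3*val == 7)) ==> val > 2).
Check whether (j + 3*val == 7 ==> (((pos <= 1 || 2*val <= 0) ==> ((!(c > -6)) && (!(j + 3*val == 7)) && val > 2)) && ((!(pos <= 1 || 2*val <= 0)) ==> ((!(3*val == 11)) && val > -1)))) && ((!(j + 3*val == 7)) ==> val > 2) implies it.
Countermodel: at the initial state c = 0, j = 4, pos = 2, val = 1, the precondition holds but the weakest precondition fails.
Answer: invalid
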